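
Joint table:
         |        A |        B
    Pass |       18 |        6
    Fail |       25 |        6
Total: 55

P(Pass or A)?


P(Pass∨A) = P(Pass) + P(A) - P(Pass∧A)
= (24 + 43 - 18)/55 = 49/55

P = 49/55 ≈ 89.09%


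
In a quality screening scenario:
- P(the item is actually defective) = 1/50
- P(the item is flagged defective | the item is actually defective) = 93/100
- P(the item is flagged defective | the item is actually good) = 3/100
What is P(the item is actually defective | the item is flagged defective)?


Using Bayes' theorem:
P(A|B) = P(B|A)·P(A) / P(B)

P(the item is flagged defective) = 93/100 × 1/50 + 3/100 × 49/50
= 93/5000 + 147/5000 = 6/125

P(the item is actually defective|the item is flagged defective) = (93/5000) / (6/125) = 31/80

P(the item is actually defective|the item is flagged defective) = 31/80 ≈ 38.75%


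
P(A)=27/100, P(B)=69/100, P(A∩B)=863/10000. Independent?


P(A)×P(B) = 1863/10000
P(A∩B) = 863/10000
Not equal → NOT independent

No, not independent


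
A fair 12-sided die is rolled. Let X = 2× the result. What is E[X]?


E[die] = (1+12)/2 = 13/2
E[X] = 2 × 13/2 = 13

E[X] = 13


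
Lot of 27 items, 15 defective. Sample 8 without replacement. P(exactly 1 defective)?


Hypergeometric: C(15,1)×C(12,7)/C(27,8)
= 15×792/2220075 = 8/1495

P(X=1) = 8/1495 ≈ 0.54%


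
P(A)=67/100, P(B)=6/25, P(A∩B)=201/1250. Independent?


P(A)×P(B) = 201/1250
P(A∩B) = 201/1250
Equal ✓ → Independent

Yes, independent


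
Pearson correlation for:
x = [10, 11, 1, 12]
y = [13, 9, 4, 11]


n=4, Σx=34, Σy=37, Σxy=365, Σx²=366, Σy²=387
r = (4×365 - 34×37)/√((4×366 - 34²)(4×387 - 37²))
= 202/√(308×179) = 202/√55132 ≈ 202/234.8020 ≈ 0.8603

r ≈ 0.8603


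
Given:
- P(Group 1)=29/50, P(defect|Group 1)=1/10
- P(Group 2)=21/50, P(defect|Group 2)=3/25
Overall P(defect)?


P(B) = Σ P(B|Aᵢ)×P(Aᵢ)
  1/10×29/50 = 29/500
  3/25×21/50 = 63/1250
Sum = 271/2500

P(defect) = 271/2500 ≈ 10.84%


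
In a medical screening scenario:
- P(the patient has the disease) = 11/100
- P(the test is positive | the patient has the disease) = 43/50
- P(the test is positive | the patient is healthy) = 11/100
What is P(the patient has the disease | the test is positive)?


Using Bayes' theorem:
P(A|B) = P(B|A)·P(A) / P(B)

P(the test is positive) = 43/50 × 11/100 + 11/100 × 89/100
= 473/5000 + 979/10000 = 77/400

P(the patient has the disease|the test is positive) = (473/5000) / (77/400) = 86/175

P(the patient has the disease|the test is positive) = 86/175 ≈ 49.14%


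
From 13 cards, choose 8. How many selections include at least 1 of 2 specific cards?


Complement: C(13,8) - C(11,8) = 1287 - 165 = 1122

1122


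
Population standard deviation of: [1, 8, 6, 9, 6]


Mean = 30/5 = 6
  (1-6)²=25
  (8-6)²=4
  (6-6)²=0
  (9-6)²=9
  (6-6)²=0
Σ(x-μ)² = 38
σ² = 38/5

σ = √(38/5) ≈ 2.7568


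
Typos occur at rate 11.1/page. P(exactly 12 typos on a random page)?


Poisson(λ=11.1): P(X=12) = e^(-λ)×λ^k/k!
= e^(-11.1) × 11.1^12 / 12!
≈ 1.511232382e-05 × 3.49845059694e+12 / 479001600 ≈ 0.110375

P(X=12) ≈ 0.110375 ≈ 11.04%


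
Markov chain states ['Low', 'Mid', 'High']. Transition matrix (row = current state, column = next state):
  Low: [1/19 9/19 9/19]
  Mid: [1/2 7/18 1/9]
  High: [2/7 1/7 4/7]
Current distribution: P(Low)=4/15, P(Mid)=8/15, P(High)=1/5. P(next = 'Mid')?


P(next=Mid) = Σᵢ P(now=i)×P(i→Mid)
= 4/15×9/19 + 8/15×7/18 + 1/5×1/7
= 12/95 + 28/135 + 1/35 = 1301/3591

P = 1301/3591 ≈ 0.3623


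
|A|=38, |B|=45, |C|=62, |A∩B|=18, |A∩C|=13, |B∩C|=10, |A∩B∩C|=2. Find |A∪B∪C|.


|A∪B∪C| = 38+45+62-18-13-10+2 = 106

|A∪B∪C| = 106


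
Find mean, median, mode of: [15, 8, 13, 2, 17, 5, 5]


Sorted: [2, 5, 5, 8, 13, 15, 17]
Mean = 65/7
Median = 8
Freq: {15: 1, 8: 1, 13: 1, 2: 1, 17: 1, 5: 2}
Mode: [5]

Mean=65/7, Median=8, Mode=5


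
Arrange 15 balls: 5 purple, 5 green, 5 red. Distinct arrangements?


15!/(5!×5!×5!) = 756756

756756


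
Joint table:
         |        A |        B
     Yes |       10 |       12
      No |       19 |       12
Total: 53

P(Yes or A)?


P(Yes∨A) = P(Yes) + P(A) - P(Yes∧A)
= (22 + 29 - 10)/53 = 41/53

P = 41/53 ≈ 77.36%


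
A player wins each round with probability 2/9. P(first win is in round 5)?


Geometric: P(X=5) = (1-p)^(k-1)×p = (7/9)^4×2/9 = 4802/59049

P(X=5) = 4802/59049 ≈ 8.13%


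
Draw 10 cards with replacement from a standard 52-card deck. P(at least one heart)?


P(not a heart) = 39/52 = 3/4
P(none in 10 draws) = (3/4)^10 = 59049/1048576
P(≥1 heart) = 1 - 59049/1048576 = 989527/1048576

P = 989527/1048576 ≈ 94.37%


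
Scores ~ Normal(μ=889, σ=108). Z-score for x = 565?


z = (x - μ)/σ = (565 - 889)/108 = -3.0

z = -3.0


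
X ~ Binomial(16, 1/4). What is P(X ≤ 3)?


P(X ≤ 3) = Σ P(X=i) for i=0..3
P(X=0) = 43046721/4294967296
P(X=1) = 14348907/268435456
P(X=2) = 71744535/536870912
P(X=3) = 55801305/268435456
Sum = 1739406393/4294967296

P(X ≤ 3) = 1739406393/4294967296 ≈ 40.50%


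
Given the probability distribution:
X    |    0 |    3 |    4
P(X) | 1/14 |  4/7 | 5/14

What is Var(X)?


E[X] = 22/7
E[X²] = 76/7
Var(X) = E[X²] - (E[X])² = 76/7 - 484/49 = 48/49

Var(X) = 48/49 ≈ 0.9796


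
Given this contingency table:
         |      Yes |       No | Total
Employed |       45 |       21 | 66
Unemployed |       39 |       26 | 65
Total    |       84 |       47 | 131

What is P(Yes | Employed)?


P(Yes | Employed) = 45/(45+21) = 45/66 = 15/22

P(Yes|Employed) = 15/22 ≈ 68.18%


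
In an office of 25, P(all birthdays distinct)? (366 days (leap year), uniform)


P(all different) = Π(366-i)/366 for i=0..24
= (366/366)×(365/366)×...×(342/366)
= 0.432316

P ≈ 0.4323 ≈ 43.23%


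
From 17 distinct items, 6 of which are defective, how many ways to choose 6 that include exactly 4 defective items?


Choose 4 of the 6 defective items and 2 of the other 11 items:
C(6,4)×C(11,2) = 15×55 = 825

825


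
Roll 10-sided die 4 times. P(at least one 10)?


P(no 10)^4 = (9/10)^4 = 6561/10000
P(≥1) = 1 - 6561/10000 = 3439/10000

P = 3439/10000 ≈ 34.39%


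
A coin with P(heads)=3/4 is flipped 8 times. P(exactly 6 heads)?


Binomial: P(X=6) = C(8,6)×p^6×(1-p)^2
= 28 × 729/4096 × 1/16 = 5103/16384

P(X=6) = 5103/16384 ≈ 31.15%


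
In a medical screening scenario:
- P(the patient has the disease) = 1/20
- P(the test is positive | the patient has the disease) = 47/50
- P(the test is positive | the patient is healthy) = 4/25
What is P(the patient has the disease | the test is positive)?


Using Bayes' theorem:
P(A|B) = P(B|A)·P(A) / P(B)

P(the test is positive) = 47/50 × 1/20 + 4/25 × 19/20
= 47/1000 + 19/125 = 199/1000

P(the patient has the disease|the test is positive) = (47/1000) / (199/1000) = 47/199

P(the patient has the disease|the test is positive) = 47/199 ≈ 23.62%


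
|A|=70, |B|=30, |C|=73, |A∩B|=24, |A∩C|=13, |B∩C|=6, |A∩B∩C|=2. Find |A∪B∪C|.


|A∪B∪C| = 70+30+73-24-13-6+2 = 132

|A∪B∪C| = 132


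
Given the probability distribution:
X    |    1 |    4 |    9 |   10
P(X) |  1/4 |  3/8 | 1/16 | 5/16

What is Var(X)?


E[X] = 87/16
E[X²] = 681/16
Var(X) = E[X²] - (E[X])² = 681/16 - 7569/256 = 3327/256

Var(X) = 3327/256 ≈ 12.9961


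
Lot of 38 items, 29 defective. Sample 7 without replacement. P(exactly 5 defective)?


Hypergeometric: C(29,5)×C(9,2)/C(38,7)
= 118755×36/12620256 = 356265/1051688

P(X=5) = 356265/1051688 ≈ 33.88%


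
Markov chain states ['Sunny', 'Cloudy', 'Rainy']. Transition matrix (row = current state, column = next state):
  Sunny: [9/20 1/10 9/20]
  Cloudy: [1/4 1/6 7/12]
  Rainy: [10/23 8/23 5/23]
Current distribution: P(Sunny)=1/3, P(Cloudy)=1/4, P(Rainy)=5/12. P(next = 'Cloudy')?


P(next=Cloudy) = Σᵢ P(now=i)×P(i→Cloudy)
= 1/3×1/10 + 1/4×1/6 + 5/12×8/23
= 1/30 + 1/24 + 10/69 = 607/2760

P = 607/2760 ≈ 0.2199


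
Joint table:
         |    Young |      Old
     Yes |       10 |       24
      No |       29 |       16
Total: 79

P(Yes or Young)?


P(Yes∨Young) = P(Yes) + P(Young) - P(Yes∧Young)
= (34 + 39 - 10)/79 = 63/79

P = 63/79 ≈ 79.75%


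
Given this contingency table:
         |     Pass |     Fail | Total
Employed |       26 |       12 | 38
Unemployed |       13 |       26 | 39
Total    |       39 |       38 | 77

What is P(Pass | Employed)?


P(Pass | Employed) = 26/(26+12) = 26/38 = 13/19

P(Pass|Employed) = 13/19 ≈ 68.42%


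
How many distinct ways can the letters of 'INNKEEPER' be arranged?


Letters: 9, freq: {'I': 1, 'N': 2, 'K': 1, 'E': 3, 'P': 1, 'R': 1}
9!/(1!×2!×1!×3!×1!×1!) = 362880/12 = 30240

30240


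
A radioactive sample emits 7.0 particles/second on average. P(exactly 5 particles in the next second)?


Poisson(λ=7.0): P(X=5) = e^(-λ)×λ^k/k!
= e^(-7.0) × 7.0^5 / 5!
≈ 0.0009118819656 × 16807 / 120 ≈ 0.127717

P(X=5) ≈ 0.127717 ≈ 12.77%


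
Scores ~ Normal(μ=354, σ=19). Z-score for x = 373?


z = (x - μ)/σ = (373 - 354)/19 = 1.0

z = 1.0


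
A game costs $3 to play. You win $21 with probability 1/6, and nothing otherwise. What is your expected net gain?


E[gain] = (21-3)×1/6 + (-3)×5/6
= 3 - 5/2 = 1/2

Expected net gain = $1/2 ≈ $0.50


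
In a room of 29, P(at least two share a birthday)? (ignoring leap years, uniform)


P(all different) = Π(365-i)/365 for i=0..28
= 0.319031
P(match) = 1 - 0.319031 = 0.680969

P ≈ 0.6810 ≈ 68.10%


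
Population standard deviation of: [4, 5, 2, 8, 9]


Mean = 28/5
  (4-28/5)²=64/25
  (5-28/5)²=9/25
  (2-28/5)²=324/25
  (8-28/5)²=144/25
  (9-28/5)²=289/25
Σ(x-μ)² = 166/5
σ² = (166/5)/5 = 166/25

σ = √(166/25) ≈ 2.5768


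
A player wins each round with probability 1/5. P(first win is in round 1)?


Geometric: P(X=1) = (1-p)^(k-1)×p = (4/5)^0×1/5 = 1/5

P(X=1) = 1/5 ≈ 20.00%


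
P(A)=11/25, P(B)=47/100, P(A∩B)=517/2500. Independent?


P(A)×P(B) = 517/2500
P(A∩B) = 517/2500
Equal ✓ → Independent

Yes, independent


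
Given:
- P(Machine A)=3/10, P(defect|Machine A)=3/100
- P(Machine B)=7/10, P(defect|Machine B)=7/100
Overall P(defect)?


P(B) = Σ P(B|Aᵢ)×P(Aᵢ)
  3/100×3/10 = 9/1000
  7/100×7/10 = 49/1000
Sum = 29/500

P(defect) = 29/500 ≈ 5.80%


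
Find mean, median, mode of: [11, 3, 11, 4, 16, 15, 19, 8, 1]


Sorted: [1, 3, 4, 8, 11, 11, 15, 16, 19]
Mean = 88/9
Median = 11
Freq: {11: 2, 3: 1, 4: 1, 16: 1, 15: 1, 19: 1, 8: 1, 1: 1}
Mode: [11]

Mean=88/9, Median=11, Mode=11


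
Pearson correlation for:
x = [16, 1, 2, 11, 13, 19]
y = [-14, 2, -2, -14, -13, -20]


n=6, Σx=62, Σy=-61, Σxy=-929, Σx²=912, Σy²=969
r = (6×(-929) - 62×(-61))/√((6×912 - 62²)(6×969 - (-61)²))
= -1792/√(1628×2093) = -1792/√3407404 ≈ -1792/1845.9155 ≈ -0.9708

r ≈ -0.9708


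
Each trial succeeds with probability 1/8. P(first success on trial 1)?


Geometric: P(X=1) = (1-p)^(k-1)×p = (7/8)^0×1/8 = 1/8

P(X=1) = 1/8 ≈ 12.50%


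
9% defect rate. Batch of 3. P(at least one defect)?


P(all good) = (91/100)^3 = 753571/1000000
P(≥1 defect) = 246429/1000000

P = 246429/1000000 ≈ 24.64%


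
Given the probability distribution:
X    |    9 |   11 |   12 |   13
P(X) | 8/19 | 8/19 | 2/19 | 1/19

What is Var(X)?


E[X] = 197/19
E[X²] = 2073/19
Var(X) = E[X²] - (E[X])² = 2073/19 - 38809/361 = 578/361

Var(X) = 578/361 ≈ 1.6011


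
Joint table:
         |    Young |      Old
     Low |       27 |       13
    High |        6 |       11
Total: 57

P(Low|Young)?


P(Low|Young) = 27/(27+6) = 27/33 = 9/11

P = 9/11 ≈ 81.82%


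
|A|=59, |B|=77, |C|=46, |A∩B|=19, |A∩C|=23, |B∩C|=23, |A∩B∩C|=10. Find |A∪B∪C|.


|A∪B∪C| = 59+77+46-19-23-23+10 = 127

|A∪B∪C| = 127


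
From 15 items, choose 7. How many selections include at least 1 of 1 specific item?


Complement: C(15,7) - C(14,7) = 6435 - 3432 = 3003

3003


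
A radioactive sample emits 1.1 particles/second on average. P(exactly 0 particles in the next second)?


Poisson(λ=1.1): P(X=0) = e^(-λ)×λ^k/k!
= e^(-1.1) × 1.1^0 / 0!
≈ 0.3328710837 × 1 / 1 ≈ 0.332871

P(X=0) ≈ 0.332871 ≈ 33.29%


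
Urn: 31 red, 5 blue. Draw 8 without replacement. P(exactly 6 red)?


Hypergeometric: C(31,6)×C(5,2)/C(36,8)
= 736281×10/30260340 = 91/374

P(X=6) = 91/374 ≈ 24.33%


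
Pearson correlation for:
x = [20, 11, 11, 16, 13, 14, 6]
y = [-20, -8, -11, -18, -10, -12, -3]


n=7, Σx=91, Σy=-82, Σxy=-1213, Σx²=1299, Σy²=1162
r = (7×(-1213) - 91×(-82))/√((7×1299 - 91²)(7×1162 - (-82)²))
= -1029/√(812×1410) = -1029/√1144920 ≈ -1029/1070.0093 ≈ -0.9617

r ≈ -0.9617


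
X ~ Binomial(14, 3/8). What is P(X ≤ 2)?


P(X ≤ 2) = Σ P(X=i) for i=0..2
P(X=0) = 6103515625/4398046511104
P(X=1) = 25634765625/2199023255552
P(X=2) = 199951171875/4398046511104
Sum = 128662109375/2199023255552

P(X ≤ 2) = 128662109375/2199023255552 ≈ 5.85%


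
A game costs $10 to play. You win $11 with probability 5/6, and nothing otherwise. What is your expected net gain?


E[gain] = (11-10)×5/6 + (-10)×1/6
= 5/6 - 5/3 = -5/6

Expected net gain = $-5/6 ≈ $-0.83


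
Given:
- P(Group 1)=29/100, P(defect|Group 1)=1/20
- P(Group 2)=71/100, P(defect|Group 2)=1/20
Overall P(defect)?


P(B) = Σ P(B|Aᵢ)×P(Aᵢ)
  1/20×29/100 = 29/2000
  1/20×71/100 = 71/2000
Sum = 1/20

P(defect) = 1/20 ≈ 5.00%


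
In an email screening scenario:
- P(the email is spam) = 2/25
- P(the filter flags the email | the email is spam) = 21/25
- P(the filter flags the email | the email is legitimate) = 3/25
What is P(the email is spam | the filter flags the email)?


Using Bayes' theorem:
P(A|B) = P(B|A)·P(A) / P(B)

P(the filter flags the email) = 21/25 × 2/25 + 3/25 × 23/25
= 42/625 + 69/625 = 111/625

P(the email is spam|the filter flags the email) = (42/625) / (111/625) = 14/37

P(the email is spam|the filter flags the email) = 14/37 ≈ 37.84%


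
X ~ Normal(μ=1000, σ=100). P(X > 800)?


z = (800-1000)/100 = -2.0
P(X > 800) = 1 - P(Z ≤ -2.0) = 1 - 0.0228 = 0.9772

P(X > 800) ≈ 0.9772


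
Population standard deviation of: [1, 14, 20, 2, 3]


Mean = 40/5 = 8
  (1-8)²=49
  (14-8)²=36
  (20-8)²=144
  (2-8)²=36
  (3-8)²=25
Σ(x-μ)² = 290
σ² = 290/5 = 58

σ = √(58) ≈ 7.6158


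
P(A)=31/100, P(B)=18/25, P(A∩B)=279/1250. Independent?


P(A)×P(B) = 279/1250
P(A∩B) = 279/1250
Equal ✓ → Independent

Yes, independent


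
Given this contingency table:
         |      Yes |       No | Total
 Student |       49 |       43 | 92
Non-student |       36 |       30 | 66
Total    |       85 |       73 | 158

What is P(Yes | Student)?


P(Yes | Student) = 49/(49+43) = 49/92

P(Yes|Student) = 49/92 ≈ 53.26%


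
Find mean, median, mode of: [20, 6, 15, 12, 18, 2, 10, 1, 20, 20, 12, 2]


Sorted: [1, 2, 2, 6, 10, 12, 12, 15, 18, 20, 20, 20]
Mean = 138/12 = 23/2
Median = 12
Freq: {20: 3, 6: 1, 15: 1, 12: 2, 18: 1, 2: 2, 10: 1, 1: 1}
Mode: [20]

Mean=23/2, Median=12, Mode=20


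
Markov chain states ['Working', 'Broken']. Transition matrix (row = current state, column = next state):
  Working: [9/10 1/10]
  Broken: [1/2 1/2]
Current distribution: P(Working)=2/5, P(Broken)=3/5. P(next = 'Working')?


P(next=Working) = Σᵢ P(now=i)×P(i→Working)
= 2/5×9/10 + 3/5×1/2
= 9/25 + 3/10 = 33/50

P = 33/50 ≈ 0.6600


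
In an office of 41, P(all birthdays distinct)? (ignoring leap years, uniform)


P(all different) = Π(365-i)/365 for i=0..40
= (365/365)×(364/365)×...×(325/365)
= 0.096848

P ≈ 0.0968 ≈ 9.68%


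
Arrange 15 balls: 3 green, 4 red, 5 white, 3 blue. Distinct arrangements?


15!/(3!×4!×5!×3!) = 12612600

12612600


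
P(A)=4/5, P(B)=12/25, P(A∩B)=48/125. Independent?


P(A)×P(B) = 48/125
P(A∩B) = 48/125
Equal ✓ → Independent

Yes, independent


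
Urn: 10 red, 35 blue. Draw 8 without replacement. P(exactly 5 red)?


Hypergeometric: C(10,5)×C(35,3)/C(45,8)
= 252×6545/215553195 = 3332/435461

P(X=5) = 3332/435461 ≈ 0.77%


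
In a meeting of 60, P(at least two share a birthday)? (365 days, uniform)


P(all different) = Π(365-i)/365 for i=0..59
= 0.005877
P(match) = 1 - 0.005877 = 0.994123

P ≈ 0.9941 ≈ 99.41%


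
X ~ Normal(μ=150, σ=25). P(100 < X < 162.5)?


z₁=(100-150)/25=-2.0, z₂=(162.5-150)/25=0.5
P = Φ(0.5) - Φ(-2.0) = 0.691462 - 0.022750 = 0.668712 ≈ 0.6687

P(100 < X < 162.5) ≈ 0.6687


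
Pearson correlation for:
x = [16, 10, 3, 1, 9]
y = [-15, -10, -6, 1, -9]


n=5, Σx=39, Σy=-39, Σxy=-438, Σx²=447, Σy²=443
r = (5×(-438) - 39×(-39))/√((5×447 - 39²)(5×443 - (-39)²))
= -669/√(714×694) = -669/√495516 ≈ -669/703.9290 ≈ -0.9504

r ≈ -0.9504


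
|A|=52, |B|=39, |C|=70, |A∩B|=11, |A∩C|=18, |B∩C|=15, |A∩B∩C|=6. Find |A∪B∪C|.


|A∪B∪C| = 52+39+70-11-18-15+6 = 123

|A∪B∪C| = 123


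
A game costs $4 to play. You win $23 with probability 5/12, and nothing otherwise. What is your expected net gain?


E[gain] = (23-4)×5/12 + (-4)×7/12
= 95/12 - 7/3 = 67/12

Expected net gain = $67/12 ≈ $5.58


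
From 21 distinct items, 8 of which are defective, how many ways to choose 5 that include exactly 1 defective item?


Choose 1 of the 8 defective items and 4 of the other 13 items:
C(8,1)×C(13,4) = 8×715 = 5720

5720


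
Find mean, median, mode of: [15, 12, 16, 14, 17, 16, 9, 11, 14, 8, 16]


Sorted: [8, 9, 11, 12, 14, 14, 15, 16, 16, 16, 17]
Mean = 148/11
Median = 14
Freq: {15: 1, 12: 1, 16: 3, 14: 2, 17: 1, 9: 1, 11: 1, 8: 1}
Mode: [16]

Mean=148/11, Median=14, Mode=16


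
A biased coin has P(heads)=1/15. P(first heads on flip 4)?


Geometric: P(X=4) = (1-p)^(k-1)×p = (14/15)^3×1/15 = 2744/50625

P(X=4) = 2744/50625 ≈ 5.42%


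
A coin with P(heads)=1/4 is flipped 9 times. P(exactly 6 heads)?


Binomial: P(X=6) = C(9,6)×p^6×(1-p)^3
= 84 × 1/4096 × 27/64 = 567/65536

P(X=6) = 567/65536 ≈ 0.87%


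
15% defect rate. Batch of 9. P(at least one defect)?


P(all good) = (17/20)^9 = 118587876497/512000000000
P(≥1 defect) = 393412123503/512000000000

P = 393412123503/512000000000 ≈ 76.84%


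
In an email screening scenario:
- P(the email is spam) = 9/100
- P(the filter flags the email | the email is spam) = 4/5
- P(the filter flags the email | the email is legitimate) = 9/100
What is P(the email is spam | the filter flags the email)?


Using Bayes' theorem:
P(A|B) = P(B|A)·P(A) / P(B)

P(the filter flags the email) = 4/5 × 9/100 + 9/100 × 91/100
= 9/125 + 819/10000 = 1539/10000

P(the email is spam|the filter flags the email) = (9/125) / (1539/10000) = 80/171

P(the email is spam|the filter flags the email) = 80/171 ≈ 46.78%


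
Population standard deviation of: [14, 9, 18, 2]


Mean = 43/4
  (14-43/4)²=169/16
  (9-43/4)²=49/16
  (18-43/4)²=841/16
  (2-43/4)²=1225/16
Σ(x-μ)² = 571/4
σ² = (571/4)/4 = 571/16

σ = √(571/16) ≈ 5.9739


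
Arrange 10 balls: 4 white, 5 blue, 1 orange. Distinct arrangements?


10!/(4!×5!×1!) = 1260

1260


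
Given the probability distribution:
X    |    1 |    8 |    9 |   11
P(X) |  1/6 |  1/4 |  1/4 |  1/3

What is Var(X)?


E[X] = 97/12
E[X²] = 307/4
Var(X) = E[X²] - (E[X])² = 307/4 - 9409/144 = 1643/144

Var(X) = 1643/144 ≈ 11.4097


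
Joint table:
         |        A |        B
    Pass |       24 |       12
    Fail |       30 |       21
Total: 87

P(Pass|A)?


P(Pass|A) = 24/(24+30) = 24/54 = 4/9

P = 4/9 ≈ 44.44%


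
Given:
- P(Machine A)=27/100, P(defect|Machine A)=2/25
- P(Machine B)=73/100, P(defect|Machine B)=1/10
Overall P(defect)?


P(B) = Σ P(B|Aᵢ)×P(Aᵢ)
  2/25×27/100 = 27/1250
  1/10×73/100 = 73/1000
Sum = 473/5000

P(defect) = 473/5000 ≈ 9.46%


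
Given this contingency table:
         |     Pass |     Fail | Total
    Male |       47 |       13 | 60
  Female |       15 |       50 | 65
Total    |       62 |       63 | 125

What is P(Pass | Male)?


P(Pass | Male) = 47/(47+13) = 47/60

P(Pass|Male) = 47/60 ≈ 78.33%


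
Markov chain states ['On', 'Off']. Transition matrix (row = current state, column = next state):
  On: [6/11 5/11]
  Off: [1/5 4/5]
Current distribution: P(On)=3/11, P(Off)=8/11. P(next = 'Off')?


P(next=Off) = Σᵢ P(now=i)×P(i→Off)
= 3/11×5/11 + 8/11×4/5
= 15/121 + 32/55 = 427/605

P = 427/605 ≈ 0.7058


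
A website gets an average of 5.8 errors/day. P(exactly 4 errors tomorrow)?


Poisson(λ=5.8): P(X=4) = e^(-λ)×λ^k/k!
= e^(-5.8) × 5.8^4 / 4!
≈ 0.003027554745 × 1131.6496 / 24 ≈ 0.142755

P(X=4) ≈ 0.142755 ≈ 14.28%


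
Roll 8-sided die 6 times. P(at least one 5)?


P(no 5)^6 = (7/8)^6 = 117649/262144
P(≥1) = 1 - 117649/262144 = 144495/262144

P = 144495/262144 ≈ 55.12%


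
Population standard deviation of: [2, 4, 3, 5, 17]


Mean = 31/5
  (2-31/5)²=441/25
  (4-31/5)²=121/25
  (3-31/5)²=256/25
  (5-31/5)²=36/25
  (17-31/5)²=2916/25
Σ(x-μ)² = 754/5
σ² = (754/5)/5 = 754/25

σ = √(754/25) ≈ 5.4918


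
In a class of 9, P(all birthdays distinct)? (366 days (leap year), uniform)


P(all different) = Π(366-i)/366 for i=0..8
= (366/366)×(365/366)×...×(358/366)
= 0.905624

P ≈ 0.9056 ≈ 90.56%


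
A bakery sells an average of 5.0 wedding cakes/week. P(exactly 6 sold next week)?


Poisson(λ=5.0): P(X=6) = e^(-λ)×λ^k/k!
= e^(-5.0) × 5.0^6 / 6!
≈ 0.006737946999 × 15625 / 720 ≈ 0.146223

P(X=6) ≈ 0.146223 ≈ 14.62%


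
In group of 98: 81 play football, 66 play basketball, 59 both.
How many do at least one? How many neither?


|A∪B| = 81+66-59 = 88
Neither = 98-88 = 10

At least one: 88; Neither: 10


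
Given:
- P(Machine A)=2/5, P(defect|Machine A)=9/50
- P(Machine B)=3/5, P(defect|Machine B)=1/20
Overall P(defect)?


P(B) = Σ P(B|Aᵢ)×P(Aᵢ)
  9/50×2/5 = 9/125
  1/20×3/5 = 3/100
Sum = 51/500

P(defect) = 51/500 ≈ 10.20%


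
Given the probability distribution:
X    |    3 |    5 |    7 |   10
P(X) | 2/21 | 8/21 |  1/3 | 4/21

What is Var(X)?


E[X] = 45/7
E[X²] = 961/21
Var(X) = E[X²] - (E[X])² = 961/21 - 2025/49 = 652/147

Var(X) = 652/147 ≈ 4.4354


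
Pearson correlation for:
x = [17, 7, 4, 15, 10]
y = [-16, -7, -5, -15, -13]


n=5, Σx=53, Σy=-56, Σxy=-696, Σx²=679, Σy²=724
r = (5×(-696) - 53×(-56))/√((5×679 - 53²)(5×724 - (-56)²))
= -512/√(586×484) = -512/√283624 ≈ -512/532.5636 ≈ -0.9614

r ≈ -0.9614


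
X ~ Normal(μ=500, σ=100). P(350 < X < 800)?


z₁=(350-500)/100=-1.5, z₂=(800-500)/100=3.0
P = Φ(3.0) - Φ(-1.5) = 0.998650 - 0.066807 = 0.931843 ≈ 0.9318

P(350 < X < 800) ≈ 0.9318


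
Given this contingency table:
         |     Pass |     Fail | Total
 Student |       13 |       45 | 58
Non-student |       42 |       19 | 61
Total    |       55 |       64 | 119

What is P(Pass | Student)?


P(Pass | Student) = 13/(13+45) = 13/58

P(Pass|Student) = 13/58 ≈ 22.41%


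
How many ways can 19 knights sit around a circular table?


Circular arrangements of 19 distinct objects: fix one position to break rotational symmetry.
(n-1)! = 18! = 6402373705728000

6402373705728000


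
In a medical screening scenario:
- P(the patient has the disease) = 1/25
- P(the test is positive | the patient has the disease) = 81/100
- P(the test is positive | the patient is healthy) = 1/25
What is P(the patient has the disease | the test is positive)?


Using Bayes' theorem:
P(A|B) = P(B|A)·P(A) / P(B)

P(the test is positive) = 81/100 × 1/25 + 1/25 × 24/25
= 81/2500 + 24/625 = 177/2500

P(the patient has the disease|the test is positive) = (81/2500) / (177/2500) = 27/59

P(the patient has the disease|the test is positive) = 27/59 ≈ 45.76%


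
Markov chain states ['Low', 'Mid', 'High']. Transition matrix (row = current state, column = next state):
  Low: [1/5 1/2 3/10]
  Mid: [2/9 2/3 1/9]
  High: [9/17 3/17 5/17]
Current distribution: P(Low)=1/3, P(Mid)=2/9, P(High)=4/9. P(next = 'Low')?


P(next=Low) = Σᵢ P(now=i)×P(i→Low)
= 1/3×1/5 + 2/9×2/9 + 4/9×9/17
= 1/15 + 4/81 + 4/17 = 2419/6885

P = 2419/6885 ≈ 0.3513


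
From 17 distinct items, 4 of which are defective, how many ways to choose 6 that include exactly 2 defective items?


Choose 2 of the 4 defective items and 4 of the other 13 items:
C(4,2)×C(13,4) = 6×715 = 4290

4290


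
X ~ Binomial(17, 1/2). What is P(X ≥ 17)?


P(X ≥ 17) = Σ P(X=i) for i=17..17
P(X=17) = 1/131072
Sum = 1/131072

P(X ≥ 17) = 1/131072 ≈ 0.00%


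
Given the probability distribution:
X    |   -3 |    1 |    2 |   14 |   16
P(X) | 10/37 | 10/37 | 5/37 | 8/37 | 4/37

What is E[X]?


E[X] = Σ x·P(X=x)
= (-3)×(10/37) + (1)×(10/37) + (2)×(5/37) + (14)×(8/37) + (16)×(4/37)
= 166/37

E[X] = 166/37


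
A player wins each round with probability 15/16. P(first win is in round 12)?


Geometric: P(X=12) = (1-p)^(k-1)×p = (1/16)^11×15/16 = 15/281474976710656

P(X=12) = 15/281474976710656 ≈ 0.00%


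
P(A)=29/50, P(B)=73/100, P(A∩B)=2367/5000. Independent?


P(A)×P(B) = 2117/5000
P(A∩B) = 2367/5000
Not equal → NOT independent

No, not independent


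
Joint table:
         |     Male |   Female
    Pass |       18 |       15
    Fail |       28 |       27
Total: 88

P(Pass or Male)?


P(Pass∨Male) = P(Pass) + P(Male) - P(Pass∧Male)
= (33 + 46 - 18)/88 = 61/88

P = 61/88 ≈ 69.32%


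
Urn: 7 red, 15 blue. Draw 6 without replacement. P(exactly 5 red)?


Hypergeometric: C(7,5)×C(15,1)/C(22,6)
= 21×15/74613 = 15/3553

P(X=5) = 15/3553 ≈ 0.42%


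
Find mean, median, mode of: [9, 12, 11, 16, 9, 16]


Sorted: [9, 9, 11, 12, 16, 16]
Mean = 73/6
Median = 23/2
Freq: {9: 2, 12: 1, 11: 1, 16: 2}
Mode: [9, 16]

Mean=73/6, Median=23/2, Mode=[9, 16]


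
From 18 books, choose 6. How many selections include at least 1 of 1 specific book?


Complement: C(18,6) - C(17,6) = 18564 - 12376 = 6188

6188


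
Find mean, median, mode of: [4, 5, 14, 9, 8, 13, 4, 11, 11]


Sorted: [4, 4, 5, 8, 9, 11, 11, 13, 14]
Mean = 79/9
Median = 9
Freq: {4: 2, 5: 1, 14: 1, 9: 1, 8: 1, 13: 1, 11: 2}
Mode: [4, 11]

Mean=79/9, Median=9, Mode=[4, 11]


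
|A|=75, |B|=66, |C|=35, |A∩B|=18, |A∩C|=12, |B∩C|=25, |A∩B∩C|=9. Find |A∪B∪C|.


|A∪B∪C| = 75+66+35-18-12-25+9 = 130

|A∪B∪C| = 130


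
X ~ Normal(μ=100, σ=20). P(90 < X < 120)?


z₁=(90-100)/20=-0.5, z₂=(120-100)/20=1.0
P = Φ(1.0) - Φ(-0.5) = 0.841345 - 0.308538 = 0.532807 ≈ 0.5328

P(90 < X < 120) ≈ 0.5328


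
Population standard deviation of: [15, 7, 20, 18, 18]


Mean = 78/5
  (15-78/5)²=9/25
  (7-78/5)²=1849/25
  (20-78/5)²=484/25
  (18-78/5)²=144/25
  (18-78/5)²=144/25
Σ(x-μ)² = 526/5
σ² = (526/5)/5 = 526/25

σ = √(526/25) ≈ 4.5869


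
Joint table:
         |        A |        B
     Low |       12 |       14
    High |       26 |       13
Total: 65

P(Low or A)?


P(Low∨A) = P(Low) + P(A) - P(Low∧A)
= (26 + 38 - 12)/65 = 52/65 = 4/5

P = 4/5 ≈ 80.00%


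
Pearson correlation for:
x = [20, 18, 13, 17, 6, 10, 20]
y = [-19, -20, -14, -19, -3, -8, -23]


n=7, Σx=104, Σy=-106, Σxy=-1803, Σx²=1718, Σy²=1920
r = (7×(-1803) - 104×(-106))/√((7×1718 - 104²)(7×1920 - (-106)²))
= -1597/√(1210×2204) = -1597/√2666840 ≈ -1597/1633.0462 ≈ -0.9779

r ≈ -0.9779


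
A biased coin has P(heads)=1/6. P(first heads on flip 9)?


Geometric: P(X=9) = (1-p)^(k-1)×p = (5/6)^8×1/6 = 390625/10077696

P(X=9) = 390625/10077696 ≈ 3.88%


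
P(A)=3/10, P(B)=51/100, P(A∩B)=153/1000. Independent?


P(A)×P(B) = 153/1000
P(A∩B) = 153/1000
Equal ✓ → Independent

Yes, independent


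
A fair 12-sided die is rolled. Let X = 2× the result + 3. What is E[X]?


E[die] = (1+12)/2 = 13/2
E[X] = 2×13/2 + 3 = 16

E[X] = 16


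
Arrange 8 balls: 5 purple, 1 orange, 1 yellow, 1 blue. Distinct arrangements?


8!/(5!×1!×1!×1!) = 336

336


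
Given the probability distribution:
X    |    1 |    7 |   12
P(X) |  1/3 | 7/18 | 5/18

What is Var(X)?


E[X] = 115/18
E[X²] = 1069/18
Var(X) = E[X²] - (E[X])² = 1069/18 - 13225/324 = 6017/324

Var(X) = 6017/324 ≈ 18.5710


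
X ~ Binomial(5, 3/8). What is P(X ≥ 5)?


P(X ≥ 5) = Σ P(X=i) for i=5..5
P(X=5) = 243/32768
Sum = 243/32768

P(X ≥ 5) = 243/32768 ≈ 0.74%


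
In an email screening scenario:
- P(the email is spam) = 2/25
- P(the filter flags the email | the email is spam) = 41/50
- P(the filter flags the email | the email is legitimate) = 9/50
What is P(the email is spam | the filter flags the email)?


Using Bayes' theorem:
P(A|B) = P(B|A)·P(A) / P(B)

P(the filter flags the email) = 41/50 × 2/25 + 9/50 × 23/25
= 41/625 + 207/1250 = 289/1250

P(the email is spam|the filter flags the email) = (41/625) / (289/1250) = 82/289

P(the email is spam|the filter flags the email) = 82/289 ≈ 28.37%


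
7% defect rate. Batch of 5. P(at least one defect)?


P(all good) = (93/100)^5 = 6956883693/10000000000
P(≥1 defect) = 3043116307/10000000000

P = 3043116307/10000000000 ≈ 30.43%


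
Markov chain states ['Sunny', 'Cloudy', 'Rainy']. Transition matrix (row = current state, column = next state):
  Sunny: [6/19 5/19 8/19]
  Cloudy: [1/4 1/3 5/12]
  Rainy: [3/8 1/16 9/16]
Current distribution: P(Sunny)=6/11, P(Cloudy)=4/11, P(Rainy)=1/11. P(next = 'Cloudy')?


P(next=Cloudy) = Σᵢ P(now=i)×P(i→Cloudy)
= 6/11×5/19 + 4/11×1/3 + 1/11×1/16
= 30/209 + 4/33 + 1/176 = 2713/10032

P = 2713/10032 ≈ 0.2704


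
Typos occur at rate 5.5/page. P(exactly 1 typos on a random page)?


Poisson(λ=5.5): P(X=1) = e^(-λ)×λ^k/k!
= e^(-5.5) × 5.5^1 / 1!
≈ 0.004086771438 × 5.5 / 1 ≈ 0.022477

P(X=1) ≈ 0.022477 ≈ 2.25%


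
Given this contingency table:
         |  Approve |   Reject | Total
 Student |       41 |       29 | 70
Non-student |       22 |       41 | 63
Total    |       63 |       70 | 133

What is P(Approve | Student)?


P(Approve | Student) = 41/(41+29) = 41/70

P(Approve|Student) = 41/70 ≈ 58.57%


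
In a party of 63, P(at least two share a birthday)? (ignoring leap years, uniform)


P(all different) = Π(365-i)/365 for i=0..62
= 0.003396
P(match) = 1 - 0.003396 = 0.996604

P ≈ 0.9966 ≈ 99.66%


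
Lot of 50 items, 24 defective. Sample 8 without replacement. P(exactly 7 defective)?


Hypergeometric: C(24,7)×C(26,1)/C(50,8)
= 346104×26/536878650 = 5928/353675

P(X=7) = 5928/353675 ≈ 1.68%


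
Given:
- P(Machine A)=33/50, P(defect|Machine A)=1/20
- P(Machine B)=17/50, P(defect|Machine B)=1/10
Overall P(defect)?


P(B) = Σ P(B|Aᵢ)×P(Aᵢ)
  1/20×33/50 = 33/1000
  1/10×17/50 = 17/500
Sum = 67/1000

P(defect) = 67/1000 ≈ 6.70%


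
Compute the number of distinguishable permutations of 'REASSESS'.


Letters: 8, freq: {'R': 1, 'E': 2, 'A': 1, 'S': 4}
8!/(1!×2!×1!×4!) = 40320/48 = 840

840


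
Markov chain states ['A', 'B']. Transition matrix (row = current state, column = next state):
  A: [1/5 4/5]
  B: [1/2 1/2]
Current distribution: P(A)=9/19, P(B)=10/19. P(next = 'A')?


P(next=A) = Σᵢ P(now=i)×P(i→A)
= 9/19×1/5 + 10/19×1/2
= 9/95 + 5/19 = 34/95

P = 34/95 ≈ 0.3579


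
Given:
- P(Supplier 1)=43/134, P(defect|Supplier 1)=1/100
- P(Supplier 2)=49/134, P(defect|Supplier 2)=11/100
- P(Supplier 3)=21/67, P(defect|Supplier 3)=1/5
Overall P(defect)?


P(B) = Σ P(B|Aᵢ)×P(Aᵢ)
  1/100×43/134 = 43/13400
  11/100×49/134 = 539/13400
  1/5×21/67 = 21/335
Sum = 711/6700

P(defect) = 711/6700 ≈ 10.61%


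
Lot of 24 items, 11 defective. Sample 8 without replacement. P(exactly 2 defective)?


Hypergeometric: C(11,2)×C(13,6)/C(24,8)
= 55×1716/735471 = 2860/22287

P(X=2) = 2860/22287 ≈ 12.83%


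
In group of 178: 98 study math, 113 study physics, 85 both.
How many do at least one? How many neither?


|A∪B| = 98+113-85 = 126
Neither = 178-126 = 52

At least one: 126; Neither: 52


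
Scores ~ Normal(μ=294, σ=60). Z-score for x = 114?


z = (x - μ)/σ = (114 - 294)/60 = -3.0

z = -3.0


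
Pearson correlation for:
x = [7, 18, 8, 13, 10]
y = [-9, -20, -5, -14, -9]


n=5, Σx=56, Σy=-57, Σxy=-735, Σx²=706, Σy²=783
r = (5×(-735) - 56×(-57))/√((5×706 - 56²)(5×783 - (-57)²))
= -483/√(394×666) = -483/√262404 ≈ -483/512.2538 ≈ -0.9429

r ≈ -0.9429


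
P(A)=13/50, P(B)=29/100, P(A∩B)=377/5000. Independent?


P(A)×P(B) = 377/5000
P(A∩B) = 377/5000
Equal ✓ → Independent

Yes, independent


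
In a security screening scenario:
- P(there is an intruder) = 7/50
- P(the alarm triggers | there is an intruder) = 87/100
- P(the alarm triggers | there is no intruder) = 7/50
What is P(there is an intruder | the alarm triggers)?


Using Bayes' theorem:
P(A|B) = P(B|A)·P(A) / P(B)

P(the alarm triggers) = 87/100 × 7/50 + 7/50 × 43/50
= 609/5000 + 301/2500 = 1211/5000

P(there is an intruder|the alarm triggers) = (609/5000) / (1211/5000) = 87/173

P(there is an intruder|the alarm triggers) = 87/173 ≈ 50.29%


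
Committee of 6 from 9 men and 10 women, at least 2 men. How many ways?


Count by #men:
  2M,4W: C(9,2)×C(10,4)=7560
  3M,3W: C(9,3)×C(10,3)=10080
  4M,2W: C(9,4)×C(10,2)=5670
  5M,1W: C(9,5)×C(10,1)=1260
  6M,0W: C(9,6)×C(10,0)=84
Total = 24654

24654


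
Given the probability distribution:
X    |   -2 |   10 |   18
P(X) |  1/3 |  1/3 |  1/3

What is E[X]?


E[X] = Σ x·P(X=x)
= (-2)×(1/3) + (10)×(1/3) + (18)×(1/3)
= 26/3

E[X] = 26/3


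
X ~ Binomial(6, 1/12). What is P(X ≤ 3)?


P(X ≤ 3) = Σ P(X=i) for i=0..3
P(X=0) = 1771561/2985984
P(X=1) = 161051/497664
P(X=2) = 73205/995328
P(X=3) = 6655/746496
Sum = 1492051/1492992

P(X ≤ 3) = 1492051/1492992 ≈ 99.94%


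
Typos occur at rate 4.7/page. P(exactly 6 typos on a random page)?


Poisson(λ=4.7): P(X=6) = e^(-λ)×λ^k/k!
= e^(-4.7) × 4.7^6 / 6!
≈ 0.009095277102 × 10779.215329 / 720 ≈ 0.136167

P(X=6) ≈ 0.136167 ≈ 13.62%


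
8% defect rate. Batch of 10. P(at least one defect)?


P(all good) = (23/25)^10 = 41426511213649/95367431640625
P(≥1 defect) = 53940920426976/95367431640625

P = 53940920426976/95367431640625 ≈ 56.56%


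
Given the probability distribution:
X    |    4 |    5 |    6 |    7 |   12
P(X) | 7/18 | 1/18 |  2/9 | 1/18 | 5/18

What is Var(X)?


E[X] = 62/9
E[X²] = 175/3
Var(X) = E[X²] - (E[X])² = 175/3 - 3844/81 = 881/81

Var(X) = 881/81 ≈ 10.8765


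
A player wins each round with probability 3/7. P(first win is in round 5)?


Geometric: P(X=5) = (1-p)^(k-1)×p = (4/7)^4×3/7 = 768/16807

P(X=5) = 768/16807 ≈ 4.57%


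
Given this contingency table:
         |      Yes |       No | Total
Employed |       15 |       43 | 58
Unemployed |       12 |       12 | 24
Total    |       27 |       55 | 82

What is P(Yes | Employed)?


P(Yes | Employed) = 15/(15+43) = 15/58

P(Yes|Employed) = 15/58 ≈ 25.86%


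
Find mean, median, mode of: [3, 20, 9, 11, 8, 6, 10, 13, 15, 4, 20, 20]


Sorted: [3, 4, 6, 8, 9, 10, 11, 13, 15, 20, 20, 20]
Mean = 139/12
Median = 21/2
Freq: {3: 1, 20: 3, 9: 1, 11: 1, 8: 1, 6: 1, 10: 1, 13: 1, 15: 1, 4: 1}
Mode: [20]

Mean=139/12, Median=21/2, Mode=20


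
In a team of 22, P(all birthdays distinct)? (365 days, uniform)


P(all different) = Π(365-i)/365 for i=0..21
= (365/365)×(364/365)×...×(344/365)
= 0.524305

P ≈ 0.5243 ≈ 52.43%


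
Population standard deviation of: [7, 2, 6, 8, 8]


Mean = 31/5
  (7-31/5)²=16/25
  (2-31/5)²=441/25
  (6-31/5)²=1/25
  (8-31/5)²=81/25
  (8-31/5)²=81/25
Σ(x-μ)² = 124/5
σ² = (124/5)/5 = 124/25

σ = √(124/25) ≈ 2.2271


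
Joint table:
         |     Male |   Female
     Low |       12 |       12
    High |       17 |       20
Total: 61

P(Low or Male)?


P(Low∨Male) = P(Low) + P(Male) - P(Low∧Male)
= (24 + 29 - 12)/61 = 41/61

P = 41/61 ≈ 67.21%


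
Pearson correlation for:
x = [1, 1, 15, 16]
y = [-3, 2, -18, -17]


n=4, Σx=33, Σy=-36, Σxy=-543, Σx²=483, Σy²=626
r = (4×(-543) - 33×(-36))/√((4×483 - 33²)(4×626 - (-36)²))
= -984/√(843×1208) = -984/√1018344 ≈ -984/1009.1303 ≈ -0.9751

r ≈ -0.9751


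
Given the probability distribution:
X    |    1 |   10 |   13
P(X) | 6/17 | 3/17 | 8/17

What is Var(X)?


E[X] = 140/17
E[X²] = 1658/17
Var(X) = E[X²] - (E[X])² = 1658/17 - 19600/289 = 8586/289

Var(X) = 8586/289 ≈ 29.7093


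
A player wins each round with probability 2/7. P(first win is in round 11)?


Geometric: P(X=11) = (1-p)^(k-1)×p = (5/7)^10×2/7 = 19531250/1977326743

P(X=11) = 19531250/1977326743 ≈ 0.99%


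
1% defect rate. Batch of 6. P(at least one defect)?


P(all good) = (99/100)^6 = 941480149401/1000000000000
P(≥1 defect) = 58519850599/1000000000000

P = 58519850599/1000000000000 ≈ 5.85%


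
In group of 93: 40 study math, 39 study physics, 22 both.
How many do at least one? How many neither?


|A∪B| = 40+39-22 = 57
Neither = 93-57 = 36

At least one: 57; Neither: 36


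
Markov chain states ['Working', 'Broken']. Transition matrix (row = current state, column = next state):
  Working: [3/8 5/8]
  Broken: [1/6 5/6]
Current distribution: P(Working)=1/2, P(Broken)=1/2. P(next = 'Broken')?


P(next=Broken) = Σᵢ P(now=i)×P(i→Broken)
= 1/2×5/8 + 1/2×5/6
= 5/16 + 5/12 = 35/48

P = 35/48 ≈ 0.7292


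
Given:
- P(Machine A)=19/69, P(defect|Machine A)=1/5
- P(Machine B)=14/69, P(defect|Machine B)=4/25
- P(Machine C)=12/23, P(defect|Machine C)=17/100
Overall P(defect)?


P(B) = Σ P(B|Aᵢ)×P(Aᵢ)
  1/5×19/69 = 19/345
  4/25×14/69 = 56/1725
  17/100×12/23 = 51/575
Sum = 304/1725

P(defect) = 304/1725 ≈ 17.62%


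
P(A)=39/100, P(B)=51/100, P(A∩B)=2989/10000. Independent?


P(A)×P(B) = 1989/10000
P(A∩B) = 2989/10000
Not equal → NOT independent

No, not independent


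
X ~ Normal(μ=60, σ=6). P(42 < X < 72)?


z₁=(42-60)/6=-3.0, z₂=(72-60)/6=2.0
P = Φ(2.0) - Φ(-3.0) = 0.977250 - 0.001350 = 0.975900 ≈ 0.9759

P(42 < X < 72) ≈ 0.9759


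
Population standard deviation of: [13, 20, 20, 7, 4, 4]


Mean = 68/6 = 34/3
  (13-34/3)²=25/9
  (20-34/3)²=676/9
  (20-34/3)²=676/9
  (7-34/3)²=169/9
  (4-34/3)²=484/9
  (4-34/3)²=484/9
Σ(x-μ)² = 838/3
σ² = (838/3)/6 = 419/9

σ = √(419/9) ≈ 6.8232


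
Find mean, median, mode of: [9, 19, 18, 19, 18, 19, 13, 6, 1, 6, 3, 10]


Sorted: [1, 3, 6, 6, 9, 10, 13, 18, 18, 19, 19, 19]
Mean = 141/12 = 47/4
Median = 23/2
Freq: {9: 1, 19: 3, 18: 2, 13: 1, 6: 2, 1: 1, 3: 1, 10: 1}
Mode: [19]

Mean=47/4, Median=23/2, Mode=19


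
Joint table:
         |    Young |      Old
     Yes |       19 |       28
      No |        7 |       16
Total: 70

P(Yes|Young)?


P(Yes|Young) = 19/(19+7) = 19/26

P = 19/26 ≈ 73.08%


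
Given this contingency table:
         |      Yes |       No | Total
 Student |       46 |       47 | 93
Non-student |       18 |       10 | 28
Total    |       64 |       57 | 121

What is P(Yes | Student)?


P(Yes | Student) = 46/(46+47) = 46/93

P(Yes|Student) = 46/93 ≈ 49.46%


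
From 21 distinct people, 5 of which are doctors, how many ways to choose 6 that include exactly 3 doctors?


Choose 3 of the 5 doctors and 3 of the other 16 people:
C(5,3)×C(16,3) = 10×560 = 5600

5600


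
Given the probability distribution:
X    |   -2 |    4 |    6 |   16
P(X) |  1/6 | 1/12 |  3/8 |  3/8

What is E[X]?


E[X] = Σ x·P(X=x)
= (-2)×(1/6) + (4)×(1/12) + (6)×(3/8) + (16)×(3/8)
= 33/4

E[X] = 33/4
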